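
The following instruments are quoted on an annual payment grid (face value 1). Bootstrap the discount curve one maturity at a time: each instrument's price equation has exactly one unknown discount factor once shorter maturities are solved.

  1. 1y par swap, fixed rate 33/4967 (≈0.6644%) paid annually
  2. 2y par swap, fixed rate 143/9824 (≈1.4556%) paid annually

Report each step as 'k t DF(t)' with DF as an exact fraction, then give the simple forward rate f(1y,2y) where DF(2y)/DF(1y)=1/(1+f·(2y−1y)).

step 1 [1y] swap r/1=33/4967: DF=(1 − 33/4967·(0))/(1+33/4967) = 4967/5000 ≈ 0.993400
step 2 [2y] swap r/1=143/9824: DF=(1 − 143/9824·(0.993400))/(1+143/9824) = 4857/5000 ≈ 0.971400

1 1 4967/5000
2 2 4857/5000
f(1y,2y) = ((4967/5000)/(4857/5000) − 1)/(1) = 110/4857 ≈ 2.2648%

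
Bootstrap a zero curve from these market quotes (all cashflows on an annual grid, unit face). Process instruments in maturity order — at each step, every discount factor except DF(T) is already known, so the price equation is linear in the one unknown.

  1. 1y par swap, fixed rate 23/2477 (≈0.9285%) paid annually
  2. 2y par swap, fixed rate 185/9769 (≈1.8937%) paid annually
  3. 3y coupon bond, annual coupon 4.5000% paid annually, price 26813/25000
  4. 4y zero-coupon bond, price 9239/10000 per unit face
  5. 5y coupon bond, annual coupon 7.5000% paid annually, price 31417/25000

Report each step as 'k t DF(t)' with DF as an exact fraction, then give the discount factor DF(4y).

1 1 2477/2500
2 2 963/1000
3 3 4711/5000
4 4 9239/10000
5 5 361/400
DF(4y) = 9239/10000 ≈ 0.923900

step 1 [1y] swap r/1=23/2477: DF=(1 − 23/2477·(0))/(1+23/2477) = 2477/2500 ≈ 0.990800
step 2 [2y] swap r/1=185/9769: DF=(1 − 185/9769·(0.990800))/(1+185/9769) = 963/1000 ≈ 0.963000
step 3 [3y] bond c/1=9/200: DF=(26813/25000 − 9/200·(0.990800+0.963000))/(1+9/200) = 4711/5000 ≈ 0.942200
step 4 [4y] zero: DF = P = 9239/10000 ≈ 0.923900
step 5 [5y] bond c/1=3/40: DF=(31417/25000 − 3/40·(0.990800+0.963000+0.942200+0.923900))/(1+3/40) = 361/400 ≈ 0.902500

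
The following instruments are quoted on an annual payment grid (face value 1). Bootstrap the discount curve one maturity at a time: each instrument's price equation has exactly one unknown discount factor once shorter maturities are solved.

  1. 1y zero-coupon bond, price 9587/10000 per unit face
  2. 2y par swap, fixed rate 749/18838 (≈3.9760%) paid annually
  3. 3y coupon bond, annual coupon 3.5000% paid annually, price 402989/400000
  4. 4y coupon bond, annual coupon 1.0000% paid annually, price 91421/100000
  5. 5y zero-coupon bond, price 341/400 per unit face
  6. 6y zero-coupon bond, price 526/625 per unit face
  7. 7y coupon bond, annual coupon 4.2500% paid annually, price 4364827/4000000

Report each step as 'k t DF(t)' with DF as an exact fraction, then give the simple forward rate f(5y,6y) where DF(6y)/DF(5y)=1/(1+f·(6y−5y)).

step 1 [1y] zero: DF = P = 9587/10000 ≈ 0.958700
step 2 [2y] swap r/1=749/18838: DF=(1 − 749/18838·(0.958700))/(1+749/18838) = 9251/10000 ≈ 0.925100
step 3 [3y] bond c/1=7/200: DF=(402989/400000 − 7/200·(0.958700+0.925100))/(1+7/200) = 9097/10000 ≈ 0.909700
step 4 [4y] bond c/1=1/100: DF=(91421/100000 − 1/100·(0.958700+0.925100+0.909700))/(1+1/100) = 351/400 ≈ 0.877500
step 5 [5y] zero: DF = P = 341/400 ≈ 0.852500
step 6 [6y] zero: DF = P = 526/625 ≈ 0.841600
step 7 [7y] bond c/1=17/400: DF=(4364827/4000000 − 17/400·(0.958700+0.925100+0.909700+0.877500+0.852500+0.841600))/(1+17/400) = 207/250 ≈ 0.828000

1 1 9587/10000
2 2 9251/10000
3 3 9097/10000
4 4 351/400
5 5 341/400
6 6 526/625
7 7 207/250
f(5y,6y) = ((341/400)/(526/625) − 1)/(1) = 109/8416 ≈ 1.2952%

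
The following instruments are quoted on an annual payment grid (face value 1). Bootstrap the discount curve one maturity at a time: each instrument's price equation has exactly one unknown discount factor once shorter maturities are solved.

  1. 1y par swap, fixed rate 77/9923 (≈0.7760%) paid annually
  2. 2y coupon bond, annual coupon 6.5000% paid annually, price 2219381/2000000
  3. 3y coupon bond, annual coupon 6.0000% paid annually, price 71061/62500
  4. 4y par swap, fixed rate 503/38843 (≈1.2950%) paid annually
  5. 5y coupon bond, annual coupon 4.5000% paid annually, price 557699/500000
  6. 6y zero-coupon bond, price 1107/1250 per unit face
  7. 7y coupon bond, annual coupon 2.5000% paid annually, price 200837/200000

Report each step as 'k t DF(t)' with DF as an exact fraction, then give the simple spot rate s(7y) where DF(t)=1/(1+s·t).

step 1 [1y] swap r/1=77/9923: DF=(1 − 77/9923·(0))/(1+77/9923) = 9923/10000 ≈ 0.992300
step 2 [2y] bond c/1=13/200: DF=(2219381/2000000 − 13/200·(0.992300))/(1+13/200) = 4907/5000 ≈ 0.981400
step 3 [3y] bond c/1=3/50: DF=(71061/62500 − 3/50·(0.992300+0.981400))/(1+3/50) = 9609/10000 ≈ 0.960900
step 4 [4y] swap r/1=503/38843: DF=(1 − 503/38843·(0.992300+0.981400+0.960900))/(1+503/38843) = 9497/10000 ≈ 0.949700
step 5 [5y] bond c/1=9/200: DF=(557699/500000 − 9/200·(0.992300+0.981400+0.960900+0.949700))/(1+9/200) = 9001/10000 ≈ 0.900100
step 6 [6y] zero: DF = P = 1107/1250 ≈ 0.885600
step 7 [7y] bond c/1=1/40: DF=(200837/200000 − 1/40·(0.992300+0.981400+0.960900+0.949700+0.900100+0.885600))/(1+1/40) = 4207/5000 ≈ 0.841400

1 1 9923/10000
2 2 4907/5000
3 3 9609/10000
4 4 9497/10000
5 5 9001/10000
6 6 1107/1250
7 7 4207/5000
s(7y) = (1/(4207/5000) − 1)/(7) = 793/29449 ≈ 2.6928%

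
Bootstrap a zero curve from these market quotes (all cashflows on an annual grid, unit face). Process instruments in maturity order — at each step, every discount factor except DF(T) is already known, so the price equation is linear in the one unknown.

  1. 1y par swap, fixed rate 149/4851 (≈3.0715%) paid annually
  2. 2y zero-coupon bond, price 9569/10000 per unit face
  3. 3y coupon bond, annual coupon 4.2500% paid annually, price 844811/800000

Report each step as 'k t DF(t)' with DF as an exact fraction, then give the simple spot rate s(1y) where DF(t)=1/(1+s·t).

step 1 [1y] swap r/1=149/4851: DF=(1 − 149/4851·(0))/(1+149/4851) = 4851/5000 ≈ 0.970200
step 2 [2y] zero: DF = P = 9569/10000 ≈ 0.956900
step 3 [3y] bond c/1=17/400: DF=(844811/800000 − 17/400·(0.970200+0.956900))/(1+17/400) = 584/625 ≈ 0.934400

1 1 4851/5000
2 2 9569/10000
3 3 584/625
s(1y) = (1/(4851/5000) − 1)/(1) = 149/4851 ≈ 3.0715%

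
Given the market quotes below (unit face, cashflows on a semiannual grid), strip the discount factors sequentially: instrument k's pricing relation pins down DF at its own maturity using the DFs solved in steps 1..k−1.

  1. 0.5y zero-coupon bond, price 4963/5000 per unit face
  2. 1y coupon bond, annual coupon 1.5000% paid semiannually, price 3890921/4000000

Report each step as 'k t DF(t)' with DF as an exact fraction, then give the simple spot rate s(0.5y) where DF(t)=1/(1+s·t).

step 1 [0.5y] zero: DF = P = 4963/5000 ≈ 0.992600
step 2 [1y] bond c/2=3/400: DF=(3890921/4000000 − 3/400·(0.992600))/(1+3/400) = 9581/10000 ≈ 0.958100

1 1/2 4963/5000
2 1 9581/10000
s(0.5y) = (1/(4963/5000) − 1)/(1/2) = 74/4963 ≈ 1.4910%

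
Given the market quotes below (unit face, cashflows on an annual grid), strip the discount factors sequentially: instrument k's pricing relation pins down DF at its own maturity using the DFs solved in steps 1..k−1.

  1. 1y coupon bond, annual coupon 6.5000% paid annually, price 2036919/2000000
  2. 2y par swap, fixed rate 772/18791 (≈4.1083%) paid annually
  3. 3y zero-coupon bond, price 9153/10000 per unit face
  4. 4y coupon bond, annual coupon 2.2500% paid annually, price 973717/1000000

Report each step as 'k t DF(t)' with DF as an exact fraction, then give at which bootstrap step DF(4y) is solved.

1 1 9563/10000
2 2 2307/2500
3 3 9153/10000
4 4 2227/2500
DF(4y) is solved at step 4

step 1 [1y] bond c/1=13/200: DF=(2036919/2000000 − 13/200·(0))/(1+13/200) = 9563/10000 ≈ 0.956300
step 2 [2y] swap r/1=772/18791: DF=(1 − 772/18791·(0.956300))/(1+772/18791) = 2307/2500 ≈ 0.922800
step 3 [3y] zero: DF = P = 9153/10000 ≈ 0.915300
step 4 [4y] bond c/1=9/400: DF=(973717/1000000 − 9/400·(0.956300+0.922800+0.915300))/(1+9/400) = 2227/2500 ≈ 0.890800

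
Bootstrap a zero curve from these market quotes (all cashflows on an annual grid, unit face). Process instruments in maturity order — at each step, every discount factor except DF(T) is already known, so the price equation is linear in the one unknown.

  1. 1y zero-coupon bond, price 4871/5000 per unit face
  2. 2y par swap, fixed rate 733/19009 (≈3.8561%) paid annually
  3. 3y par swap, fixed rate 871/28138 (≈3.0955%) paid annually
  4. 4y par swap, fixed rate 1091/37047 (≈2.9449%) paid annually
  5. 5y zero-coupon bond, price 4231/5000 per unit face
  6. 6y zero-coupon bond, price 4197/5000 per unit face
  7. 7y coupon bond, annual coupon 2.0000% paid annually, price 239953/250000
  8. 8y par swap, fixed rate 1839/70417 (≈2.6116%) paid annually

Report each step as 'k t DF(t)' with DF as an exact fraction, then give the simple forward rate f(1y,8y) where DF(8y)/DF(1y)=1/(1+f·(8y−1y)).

1 1 4871/5000
2 2 9267/10000
3 3 9129/10000
4 4 8909/10000
5 5 4231/5000
6 6 4197/5000
7 7 8353/10000
8 8 8161/10000
f(1y,8y) = ((4871/5000)/(8161/10000) − 1)/(7) = 1581/57127 ≈ 2.7675%

step 1 [1y] zero: DF = P = 4871/5000 ≈ 0.974200
step 2 [2y] swap r/1=733/19009: DF=(1 − 733/19009·(0.974200))/(1+733/19009) = 9267/10000 ≈ 0.926700
step 3 [3y] swap r/1=871/28138: DF=(1 − 871/28138·(0.974200+0.926700))/(1+871/28138) = 9129/10000 ≈ 0.912900
step 4 [4y] swap r/1=1091/37047: DF=(1 − 1091/37047·(0.974200+0.926700+0.912900))/(1+1091/37047) = 8909/10000 ≈ 0.890900
step 5 [5y] zero: DF = P = 4231/5000 ≈ 0.846200
step 6 [6y] zero: DF = P = 4197/5000 ≈ 0.839400
step 7 [7y] bond c/1=1/50: DF=(239953/250000 − 1/50·(0.974200+0.926700+0.912900+0.890900+0.846200+0.839400))/(1+1/50) = 8353/10000 ≈ 0.835300
step 8 [8y] swap r/1=1839/70417: DF=(1 − 1839/70417·(0.974200+0.926700+0.912900+0.890900+0.846200+0.839400+0.835300))/(1+1839/70417) = 8161/10000 ≈ 0.816100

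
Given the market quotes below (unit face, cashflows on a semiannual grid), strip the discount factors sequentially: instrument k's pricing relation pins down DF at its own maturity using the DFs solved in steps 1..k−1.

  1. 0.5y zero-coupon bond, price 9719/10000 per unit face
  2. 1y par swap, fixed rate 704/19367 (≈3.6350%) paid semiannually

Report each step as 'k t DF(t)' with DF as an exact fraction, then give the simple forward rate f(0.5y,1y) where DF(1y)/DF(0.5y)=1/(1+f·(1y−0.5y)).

1 1/2 9719/10000
2 1 603/625
f(0.5y,1y) = ((9719/10000)/(603/625) − 1)/(1/2) = 71/4824 ≈ 1.4718%

step 1 [0.5y] zero: DF = P = 9719/10000 ≈ 0.971900
step 2 [1y] swap r/2=352/19367: DF=(1 − 352/19367·(0.971900))/(1+352/19367) = 603/625 ≈ 0.964800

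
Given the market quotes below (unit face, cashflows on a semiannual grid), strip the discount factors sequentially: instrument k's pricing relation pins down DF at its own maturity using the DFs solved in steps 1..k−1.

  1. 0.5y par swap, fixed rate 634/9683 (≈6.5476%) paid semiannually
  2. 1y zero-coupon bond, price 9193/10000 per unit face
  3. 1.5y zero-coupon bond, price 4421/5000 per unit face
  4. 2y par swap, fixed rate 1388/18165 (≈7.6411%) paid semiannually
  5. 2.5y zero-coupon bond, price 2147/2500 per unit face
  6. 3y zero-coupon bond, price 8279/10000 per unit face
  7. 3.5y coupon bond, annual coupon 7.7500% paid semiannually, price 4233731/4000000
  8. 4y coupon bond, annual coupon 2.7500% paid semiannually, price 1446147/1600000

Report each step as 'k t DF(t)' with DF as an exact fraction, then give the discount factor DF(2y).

step 1 [0.5y] swap r/2=317/9683: DF=(1 − 317/9683·(0))/(1+317/9683) = 9683/10000 ≈ 0.968300
step 2 [1y] zero: DF = P = 9193/10000 ≈ 0.919300
step 3 [1.5y] zero: DF = P = 4421/5000 ≈ 0.884200
step 4 [2y] swap r/2=694/18165: DF=(1 − 694/18165·(0.968300+0.919300+0.884200))/(1+694/18165) = 2153/2500 ≈ 0.861200
step 5 [2.5y] zero: DF = P = 2147/2500 ≈ 0.858800
step 6 [3y] zero: DF = P = 8279/10000 ≈ 0.827900
step 7 [3.5y] bond c/2=31/800: DF=(4233731/4000000 − 31/800·(0.968300+0.919300+0.884200+0.861200+0.858800+0.827900))/(1+31/800) = 1641/2000 ≈ 0.820500
step 8 [4y] bond c/2=11/800: DF=(1446147/1600000 − 11/800·(0.968300+0.919300+0.884200+0.861200+0.858800+0.827900+0.820500))/(1+11/800) = 8083/10000 ≈ 0.808300

1 1/2 9683/10000
2 1 9193/10000
3 3/2 4421/5000
4 2 2153/2500
5 5/2 2147/2500
6 3 8279/10000
7 7/2 1641/2000
8 4 8083/10000
DF(2y) = 2153/2500 ≈ 0.861200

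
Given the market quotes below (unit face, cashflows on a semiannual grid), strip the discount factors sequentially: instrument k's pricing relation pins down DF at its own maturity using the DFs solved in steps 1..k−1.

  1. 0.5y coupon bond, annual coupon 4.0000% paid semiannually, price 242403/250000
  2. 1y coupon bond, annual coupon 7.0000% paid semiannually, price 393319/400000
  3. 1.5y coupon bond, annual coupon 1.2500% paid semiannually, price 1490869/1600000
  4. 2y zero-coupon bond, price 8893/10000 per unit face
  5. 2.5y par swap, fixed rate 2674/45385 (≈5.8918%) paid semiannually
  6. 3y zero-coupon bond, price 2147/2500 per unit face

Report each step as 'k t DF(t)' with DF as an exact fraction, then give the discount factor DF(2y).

step 1 [0.5y] bond c/2=1/50: DF=(242403/250000 − 1/50·(0))/(1+1/50) = 4753/5000 ≈ 0.950600
step 2 [1y] bond c/2=7/200: DF=(393319/400000 − 7/200·(0.950600))/(1+7/200) = 9179/10000 ≈ 0.917900
step 3 [1.5y] bond c/2=1/160: DF=(1490869/1600000 − 1/160·(0.950600+0.917900))/(1+1/160) = 1143/1250 ≈ 0.914400
step 4 [2y] zero: DF = P = 8893/10000 ≈ 0.889300
step 5 [2.5y] swap r/2=1337/45385: DF=(1 − 1337/45385·(0.950600+0.917900+0.914400+0.889300))/(1+1337/45385) = 8663/10000 ≈ 0.866300
step 6 [3y] zero: DF = P = 2147/2500 ≈ 0.858800

1 1/2 4753/5000
2 1 9179/10000
3 3/2 1143/1250
4 2 8893/10000
5 5/2 8663/10000
6 3 2147/2500
DF(2y) = 8893/10000 ≈ 0.889300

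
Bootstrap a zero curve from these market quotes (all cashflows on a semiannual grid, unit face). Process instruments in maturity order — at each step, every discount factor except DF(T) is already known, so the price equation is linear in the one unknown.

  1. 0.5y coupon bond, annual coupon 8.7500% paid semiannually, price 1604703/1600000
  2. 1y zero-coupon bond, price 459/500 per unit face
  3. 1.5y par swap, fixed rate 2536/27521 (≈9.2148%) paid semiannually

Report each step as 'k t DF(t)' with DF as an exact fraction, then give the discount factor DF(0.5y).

step 1 [0.5y] bond c/2=7/160: DF=(1604703/1600000 − 7/160·(0))/(1+7/160) = 9609/10000 ≈ 0.960900
step 2 [1y] zero: DF = P = 459/500 ≈ 0.918000
step 3 [1.5y] swap r/2=1268/27521: DF=(1 − 1268/27521·(0.960900+0.918000))/(1+1268/27521) = 2183/2500 ≈ 0.873200

1 1/2 9609/10000
2 1 459/500
3 3/2 2183/2500
DF(0.5y) = 9609/10000 ≈ 0.960900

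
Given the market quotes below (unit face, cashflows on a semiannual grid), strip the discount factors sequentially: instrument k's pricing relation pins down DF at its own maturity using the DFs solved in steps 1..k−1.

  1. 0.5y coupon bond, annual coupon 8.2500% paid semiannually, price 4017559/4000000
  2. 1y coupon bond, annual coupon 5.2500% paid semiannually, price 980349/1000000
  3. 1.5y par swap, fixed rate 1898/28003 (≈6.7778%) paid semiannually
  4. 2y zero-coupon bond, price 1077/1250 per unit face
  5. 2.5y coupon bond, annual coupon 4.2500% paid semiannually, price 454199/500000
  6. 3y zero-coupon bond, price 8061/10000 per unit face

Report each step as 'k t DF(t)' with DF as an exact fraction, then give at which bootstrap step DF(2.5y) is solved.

step 1 [0.5y] bond c/2=33/800: DF=(4017559/4000000 − 33/800·(0))/(1+33/800) = 4823/5000 ≈ 0.964600
step 2 [1y] bond c/2=21/800: DF=(980349/1000000 − 21/800·(0.964600))/(1+21/800) = 4653/5000 ≈ 0.930600
step 3 [1.5y] swap r/2=949/28003: DF=(1 − 949/28003·(0.964600+0.930600))/(1+949/28003) = 9051/10000 ≈ 0.905100
step 4 [2y] zero: DF = P = 1077/1250 ≈ 0.861600
step 5 [2.5y] bond c/2=17/800: DF=(454199/500000 − 17/800·(0.964600+0.930600+0.905100+0.861600))/(1+17/800) = 8133/10000 ≈ 0.813300
step 6 [3y] zero: DF = P = 8061/10000 ≈ 0.806100

1 1/2 4823/5000
2 1 4653/5000
3 3/2 9051/10000
4 2 1077/1250
5 5/2 8133/10000
6 3 8061/10000
DF(2.5y) is solved at step 5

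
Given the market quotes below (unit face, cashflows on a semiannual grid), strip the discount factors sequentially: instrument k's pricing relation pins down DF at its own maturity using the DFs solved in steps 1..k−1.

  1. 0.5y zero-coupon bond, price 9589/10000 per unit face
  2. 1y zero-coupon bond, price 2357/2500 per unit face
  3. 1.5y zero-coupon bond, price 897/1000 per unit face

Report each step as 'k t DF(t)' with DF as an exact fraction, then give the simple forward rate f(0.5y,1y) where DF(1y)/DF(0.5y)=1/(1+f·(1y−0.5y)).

step 1 [0.5y] zero: DF = P = 9589/10000 ≈ 0.958900
step 2 [1y] zero: DF = P = 2357/2500 ≈ 0.942800
step 3 [1.5y] zero: DF = P = 897/1000 ≈ 0.897000

1 1/2 9589/10000
2 1 2357/2500
3 3/2 897/1000
f(0.5y,1y) = ((9589/10000)/(2357/2500) − 1)/(1/2) = 161/4714 ≈ 3.4154%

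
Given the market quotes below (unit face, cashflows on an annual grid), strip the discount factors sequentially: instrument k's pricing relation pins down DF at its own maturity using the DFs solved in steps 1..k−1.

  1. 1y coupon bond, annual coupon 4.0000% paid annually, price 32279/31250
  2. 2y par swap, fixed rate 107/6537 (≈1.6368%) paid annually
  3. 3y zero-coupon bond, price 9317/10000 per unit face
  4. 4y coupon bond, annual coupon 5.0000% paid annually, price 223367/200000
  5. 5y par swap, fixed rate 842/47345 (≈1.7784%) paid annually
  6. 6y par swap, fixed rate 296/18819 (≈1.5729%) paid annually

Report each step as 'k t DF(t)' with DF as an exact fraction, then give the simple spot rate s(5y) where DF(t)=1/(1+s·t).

1 1 2483/2500
2 2 9679/10000
3 3 9317/10000
4 4 9259/10000
5 5 4579/5000
6 6 1139/1250
s(5y) = (1/(4579/5000) − 1)/(5) = 421/22895 ≈ 1.8388%

step 1 [1y] bond c/1=1/25: DF=(32279/31250 − 1/25·(0))/(1+1/25) = 2483/2500 ≈ 0.993200
step 2 [2y] swap r/1=107/6537: DF=(1 − 107/6537·(0.993200))/(1+107/6537) = 9679/10000 ≈ 0.967900
step 3 [3y] zero: DF = P = 9317/10000 ≈ 0.931700
step 4 [4y] bond c/1=1/20: DF=(223367/200000 − 1/20·(0.993200+0.967900+0.931700))/(1+1/20) = 9259/10000 ≈ 0.925900
step 5 [5y] swap r/1=842/47345: DF=(1 − 842/47345·(0.993200+0.967900+0.931700+0.925900))/(1+842/47345) = 4579/5000 ≈ 0.915800
step 6 [6y] swap r/1=296/18819: DF=(1 − 296/18819·(0.993200+0.967900+0.931700+0.925900+0.915800))/(1+296/18819) = 1139/1250 ≈ 0.911200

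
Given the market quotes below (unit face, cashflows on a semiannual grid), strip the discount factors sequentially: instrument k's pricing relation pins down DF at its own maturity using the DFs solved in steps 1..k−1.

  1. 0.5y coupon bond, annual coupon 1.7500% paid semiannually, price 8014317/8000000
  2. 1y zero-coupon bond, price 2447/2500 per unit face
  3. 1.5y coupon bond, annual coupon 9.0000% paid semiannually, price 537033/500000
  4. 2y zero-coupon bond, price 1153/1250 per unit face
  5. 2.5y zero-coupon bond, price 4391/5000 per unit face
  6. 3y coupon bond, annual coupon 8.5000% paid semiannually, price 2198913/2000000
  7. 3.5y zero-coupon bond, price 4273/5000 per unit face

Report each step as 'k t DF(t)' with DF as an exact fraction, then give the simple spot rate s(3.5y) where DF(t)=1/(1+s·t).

step 1 [0.5y] bond c/2=7/800: DF=(8014317/8000000 − 7/800·(0))/(1+7/800) = 9931/10000 ≈ 0.993100
step 2 [1y] zero: DF = P = 2447/2500 ≈ 0.978800
step 3 [1.5y] bond c/2=9/200: DF=(537033/500000 − 9/200·(0.993100+0.978800))/(1+9/200) = 9429/10000 ≈ 0.942900
step 4 [2y] zero: DF = P = 1153/1250 ≈ 0.922400
step 5 [2.5y] zero: DF = P = 4391/5000 ≈ 0.878200
step 6 [3y] bond c/2=17/400: DF=(2198913/2000000 − 17/400·(0.993100+0.978800+0.942900+0.922400+0.878200))/(1+17/400) = 539/625 ≈ 0.862400
step 7 [3.5y] zero: DF = P = 4273/5000 ≈ 0.854600

1 1/2 9931/10000
2 1 2447/2500
3 3/2 9429/10000
4 2 1153/1250
5 5/2 4391/5000
6 3 539/625
7 7/2 4273/5000
s(3.5y) = (1/(4273/5000) − 1)/(7/2) = 1454/29911 ≈ 4.8611%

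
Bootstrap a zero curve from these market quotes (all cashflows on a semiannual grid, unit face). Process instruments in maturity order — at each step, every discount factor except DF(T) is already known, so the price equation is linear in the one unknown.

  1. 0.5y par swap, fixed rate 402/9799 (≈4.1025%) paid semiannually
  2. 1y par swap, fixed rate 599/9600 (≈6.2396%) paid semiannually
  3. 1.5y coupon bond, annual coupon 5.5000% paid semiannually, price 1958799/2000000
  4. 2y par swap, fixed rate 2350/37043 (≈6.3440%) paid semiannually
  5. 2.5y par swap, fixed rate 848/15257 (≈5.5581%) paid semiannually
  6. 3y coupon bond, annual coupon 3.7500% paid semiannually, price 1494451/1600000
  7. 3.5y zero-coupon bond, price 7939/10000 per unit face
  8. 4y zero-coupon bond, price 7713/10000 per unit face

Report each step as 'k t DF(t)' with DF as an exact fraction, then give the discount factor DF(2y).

1 1/2 9799/10000
2 1 9401/10000
3 3/2 4509/5000
4 2 353/400
5 5/2 1091/1250
6 3 4163/5000
7 7/2 7939/10000
8 4 7713/10000
DF(2y) = 353/400 ≈ 0.882500

step 1 [0.5y] swap r/2=201/9799: DF=(1 − 201/9799·(0))/(1+201/9799) = 9799/10000 ≈ 0.979900
step 2 [1y] swap r/2=599/19200: DF=(1 − 599/19200·(0.979900))/(1+599/19200) = 9401/10000 ≈ 0.940100
step 3 [1.5y] bond c/2=11/400: DF=(1958799/2000000 − 11/400·(0.979900+0.940100))/(1+11/400) = 4509/5000 ≈ 0.901800
step 4 [2y] swap r/2=1175/37043: DF=(1 − 1175/37043·(0.979900+0.940100+0.901800))/(1+1175/37043) = 353/400 ≈ 0.882500
step 5 [2.5y] swap r/2=424/15257: DF=(1 − 424/15257·(0.979900+0.940100+0.901800+0.882500))/(1+424/15257) = 1091/1250 ≈ 0.872800
step 6 [3y] bond c/2=3/160: DF=(1494451/1600000 − 3/160·(0.979900+0.940100+0.901800+0.882500+0.872800))/(1+3/160) = 4163/5000 ≈ 0.832600
step 7 [3.5y] zero: DF = P = 7939/10000 ≈ 0.793900
step 8 [4y] zero: DF = P = 7713/10000 ≈ 0.771300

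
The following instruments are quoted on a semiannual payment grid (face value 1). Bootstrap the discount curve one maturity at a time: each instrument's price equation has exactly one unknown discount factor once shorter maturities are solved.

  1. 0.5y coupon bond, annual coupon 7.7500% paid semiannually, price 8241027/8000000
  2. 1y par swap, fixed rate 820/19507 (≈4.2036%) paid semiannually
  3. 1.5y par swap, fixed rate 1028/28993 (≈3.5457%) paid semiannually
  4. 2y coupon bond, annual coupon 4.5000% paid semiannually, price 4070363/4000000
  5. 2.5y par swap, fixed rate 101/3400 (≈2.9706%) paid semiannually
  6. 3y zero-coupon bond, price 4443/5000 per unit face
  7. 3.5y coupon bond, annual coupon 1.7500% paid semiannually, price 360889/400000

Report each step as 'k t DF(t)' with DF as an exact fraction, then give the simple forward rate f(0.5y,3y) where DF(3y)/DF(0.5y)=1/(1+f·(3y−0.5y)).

step 1 [0.5y] bond c/2=31/800: DF=(8241027/8000000 − 31/800·(0))/(1+31/800) = 9917/10000 ≈ 0.991700
step 2 [1y] swap r/2=410/19507: DF=(1 − 410/19507·(0.991700))/(1+410/19507) = 959/1000 ≈ 0.959000
step 3 [1.5y] swap r/2=514/28993: DF=(1 − 514/28993·(0.991700+0.959000))/(1+514/28993) = 4743/5000 ≈ 0.948600
step 4 [2y] bond c/2=9/400: DF=(4070363/4000000 − 9/400·(0.991700+0.959000+0.948600))/(1+9/400) = 4657/5000 ≈ 0.931400
step 5 [2.5y] swap r/2=101/6800: DF=(1 − 101/6800·(0.991700+0.959000+0.948600+0.931400))/(1+101/6800) = 9293/10000 ≈ 0.929300
step 6 [3y] zero: DF = P = 4443/5000 ≈ 0.888600
step 7 [3.5y] bond c/2=7/800: DF=(360889/400000 − 7/800·(0.991700+0.959000+0.948600+0.931400+0.929300+0.888600))/(1+7/800) = 4227/5000 ≈ 0.845400

1 1/2 9917/10000
2 1 959/1000
3 3/2 4743/5000
4 2 4657/5000
5 5/2 9293/10000
6 3 4443/5000
7 7/2 4227/5000
f(0.5y,3y) = ((9917/10000)/(4443/5000) − 1)/(5/2) = 1031/22215 ≈ 4.6410%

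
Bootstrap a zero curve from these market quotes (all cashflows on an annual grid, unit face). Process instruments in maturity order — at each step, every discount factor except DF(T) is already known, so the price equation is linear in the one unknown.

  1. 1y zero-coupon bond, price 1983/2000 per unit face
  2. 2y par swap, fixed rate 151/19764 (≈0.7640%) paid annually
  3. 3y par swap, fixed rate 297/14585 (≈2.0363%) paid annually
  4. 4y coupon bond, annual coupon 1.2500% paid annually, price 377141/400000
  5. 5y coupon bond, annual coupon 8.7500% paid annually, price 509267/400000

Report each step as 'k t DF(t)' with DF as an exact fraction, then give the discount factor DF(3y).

step 1 [1y] zero: DF = P = 1983/2000 ≈ 0.991500
step 2 [2y] swap r/1=151/19764: DF=(1 − 151/19764·(0.991500))/(1+151/19764) = 9849/10000 ≈ 0.984900
step 3 [3y] swap r/1=297/14585: DF=(1 − 297/14585·(0.991500+0.984900))/(1+297/14585) = 4703/5000 ≈ 0.940600
step 4 [4y] bond c/1=1/80: DF=(377141/400000 − 1/80·(0.991500+0.984900+0.940600))/(1+1/80) = 1119/1250 ≈ 0.895200
step 5 [5y] bond c/1=7/80: DF=(509267/400000 − 7/80·(0.991500+0.984900+0.940600+0.895200))/(1+7/80) = 108/125 ≈ 0.864000

1 1 1983/2000
2 2 9849/10000
3 3 4703/5000
4 4 1119/1250
5 5 108/125
DF(3y) = 4703/5000 ≈ 0.940600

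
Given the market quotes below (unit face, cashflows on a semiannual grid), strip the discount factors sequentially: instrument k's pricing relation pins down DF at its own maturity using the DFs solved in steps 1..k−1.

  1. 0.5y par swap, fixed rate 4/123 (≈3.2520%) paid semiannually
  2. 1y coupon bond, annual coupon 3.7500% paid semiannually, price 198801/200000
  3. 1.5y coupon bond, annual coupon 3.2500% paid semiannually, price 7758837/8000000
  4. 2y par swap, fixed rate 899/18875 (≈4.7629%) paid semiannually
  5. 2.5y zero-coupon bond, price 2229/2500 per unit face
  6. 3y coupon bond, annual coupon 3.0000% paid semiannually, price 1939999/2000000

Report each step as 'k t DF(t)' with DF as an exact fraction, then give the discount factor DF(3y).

step 1 [0.5y] swap r/2=2/123: DF=(1 − 2/123·(0))/(1+2/123) = 123/125 ≈ 0.984000
step 2 [1y] bond c/2=3/160: DF=(198801/200000 − 3/160·(0.984000))/(1+3/160) = 1197/1250 ≈ 0.957600
step 3 [1.5y] bond c/2=13/800: DF=(7758837/8000000 − 13/800·(0.984000+0.957600))/(1+13/800) = 9233/10000 ≈ 0.923300
step 4 [2y] swap r/2=899/37750: DF=(1 − 899/37750·(0.984000+0.957600+0.923300))/(1+899/37750) = 9101/10000 ≈ 0.910100
step 5 [2.5y] zero: DF = P = 2229/2500 ≈ 0.891600
step 6 [3y] bond c/2=3/200: DF=(1939999/2000000 − 3/200·(0.984000+0.957600+0.923300+0.910100+0.891600))/(1+3/200) = 8867/10000 ≈ 0.886700

1 1/2 123/125
2 1 1197/1250
3 3/2 9233/10000
4 2 9101/10000
5 5/2 2229/2500
6 3 8867/10000
DF(3y) = 8867/10000 ≈ 0.886700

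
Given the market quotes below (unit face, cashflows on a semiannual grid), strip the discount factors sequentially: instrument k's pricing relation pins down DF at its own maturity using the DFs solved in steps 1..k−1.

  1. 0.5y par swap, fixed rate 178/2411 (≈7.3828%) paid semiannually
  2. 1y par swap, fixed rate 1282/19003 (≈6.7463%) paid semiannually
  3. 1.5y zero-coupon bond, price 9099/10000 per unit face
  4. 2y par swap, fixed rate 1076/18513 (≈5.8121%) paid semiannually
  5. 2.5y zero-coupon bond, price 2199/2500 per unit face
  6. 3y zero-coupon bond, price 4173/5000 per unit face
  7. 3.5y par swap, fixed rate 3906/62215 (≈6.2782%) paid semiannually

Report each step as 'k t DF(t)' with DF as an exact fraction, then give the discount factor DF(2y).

1 1/2 2411/2500
2 1 9359/10000
3 3/2 9099/10000
4 2 2231/2500
5 5/2 2199/2500
6 3 4173/5000
7 7/2 8047/10000
DF(2y) = 2231/2500 ≈ 0.892400

step 1 [0.5y] swap r/2=89/2411: DF=(1 − 89/2411·(0))/(1+89/2411) = 2411/2500 ≈ 0.964400
step 2 [1y] swap r/2=641/19003: DF=(1 − 641/19003·(0.964400))/(1+641/19003) = 9359/10000 ≈ 0.935900
step 3 [1.5y] zero: DF = P = 9099/10000 ≈ 0.909900
step 4 [2y] swap r/2=538/18513: DF=(1 − 538/18513·(0.964400+0.935900+0.909900))/(1+538/18513) = 2231/2500 ≈ 0.892400
step 5 [2.5y] zero: DF = P = 2199/2500 ≈ 0.879600
step 6 [3y] zero: DF = P = 4173/5000 ≈ 0.834600
step 7 [3.5y] swap r/2=1953/62215: DF=(1 − 1953/62215·(0.964400+0.935900+0.909900+0.892400+0.879600+0.834600))/(1+1953/62215) = 8047/10000 ≈ 0.804700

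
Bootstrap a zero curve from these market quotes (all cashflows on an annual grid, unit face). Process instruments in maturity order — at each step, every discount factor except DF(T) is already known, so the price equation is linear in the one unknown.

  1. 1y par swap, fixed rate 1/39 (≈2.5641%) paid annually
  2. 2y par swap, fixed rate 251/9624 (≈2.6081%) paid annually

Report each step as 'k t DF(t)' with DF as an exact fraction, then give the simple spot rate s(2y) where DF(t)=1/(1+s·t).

step 1 [1y] swap r/1=1/39: DF=(1 − 1/39·(0))/(1+1/39) = 39/40 ≈ 0.975000
step 2 [2y] swap r/1=251/9624: DF=(1 − 251/9624·(0.975000))/(1+251/9624) = 4749/5000 ≈ 0.949800

1 1 39/40
2 2 4749/5000
s(2y) = (1/(4749/5000) − 1)/(2) = 251/9498 ≈ 2.6427%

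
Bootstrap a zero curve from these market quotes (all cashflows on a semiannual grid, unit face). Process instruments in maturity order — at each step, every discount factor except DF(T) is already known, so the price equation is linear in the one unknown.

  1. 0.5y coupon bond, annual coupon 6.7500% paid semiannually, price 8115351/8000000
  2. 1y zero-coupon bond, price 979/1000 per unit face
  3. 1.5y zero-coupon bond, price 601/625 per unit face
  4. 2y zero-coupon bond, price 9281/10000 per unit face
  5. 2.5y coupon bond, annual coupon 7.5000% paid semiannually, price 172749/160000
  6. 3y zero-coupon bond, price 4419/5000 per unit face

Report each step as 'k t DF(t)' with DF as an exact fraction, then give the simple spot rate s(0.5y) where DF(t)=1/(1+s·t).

1 1/2 9813/10000
2 1 979/1000
3 3/2 601/625
4 2 9281/10000
5 5/2 1803/2000
6 3 4419/5000
s(0.5y) = (1/(9813/10000) − 1)/(1/2) = 374/9813 ≈ 3.8113%

step 1 [0.5y] bond c/2=27/800: DF=(8115351/8000000 − 27/800·(0))/(1+27/800) = 9813/10000 ≈ 0.981300
step 2 [1y] zero: DF = P = 979/1000 ≈ 0.979000
step 3 [1.5y] zero: DF = P = 601/625 ≈ 0.961600
step 4 [2y] zero: DF = P = 9281/10000 ≈ 0.928100
step 5 [2.5y] bond c/2=3/80: DF=(172749/160000 − 3/80·(0.981300+0.979000+0.961600+0.928100))/(1+3/80) = 1803/2000 ≈ 0.901500
step 6 [3y] zero: DF = P = 4419/5000 ≈ 0.883800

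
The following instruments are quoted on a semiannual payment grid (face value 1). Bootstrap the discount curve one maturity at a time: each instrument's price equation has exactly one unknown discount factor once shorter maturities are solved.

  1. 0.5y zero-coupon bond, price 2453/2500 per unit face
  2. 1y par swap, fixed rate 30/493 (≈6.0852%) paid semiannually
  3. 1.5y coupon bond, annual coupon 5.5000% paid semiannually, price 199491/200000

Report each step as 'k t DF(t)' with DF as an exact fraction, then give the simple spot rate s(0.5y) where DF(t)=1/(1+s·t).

1 1/2 2453/2500
2 1 1883/2000
3 3/2 9193/10000
s(0.5y) = (1/(2453/2500) − 1)/(1/2) = 94/2453 ≈ 3.8320%

step 1 [0.5y] zero: DF = P = 2453/2500 ≈ 0.981200
step 2 [1y] swap r/2=15/493: DF=(1 − 15/493·(0.981200))/(1+15/493) = 1883/2000 ≈ 0.941500
step 3 [1.5y] bond c/2=11/400: DF=(199491/200000 − 11/400·(0.981200+0.941500))/(1+11/400) = 9193/10000 ≈ 0.919300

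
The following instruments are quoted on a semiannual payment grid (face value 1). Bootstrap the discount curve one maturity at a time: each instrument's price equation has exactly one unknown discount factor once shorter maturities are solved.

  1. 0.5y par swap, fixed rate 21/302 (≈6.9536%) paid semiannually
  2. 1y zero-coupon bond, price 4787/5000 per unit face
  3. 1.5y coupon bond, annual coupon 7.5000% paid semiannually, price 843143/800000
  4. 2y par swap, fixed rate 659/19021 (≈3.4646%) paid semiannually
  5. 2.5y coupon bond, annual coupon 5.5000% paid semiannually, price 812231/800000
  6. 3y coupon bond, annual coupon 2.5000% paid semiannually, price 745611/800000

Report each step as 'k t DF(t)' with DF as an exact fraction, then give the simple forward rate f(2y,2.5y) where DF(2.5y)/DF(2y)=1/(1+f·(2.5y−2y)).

1 1/2 604/625
2 1 4787/5000
3 3/2 9463/10000
4 2 9341/10000
5 5/2 8863/10000
6 3 4313/5000
f(2y,2.5y) = ((9341/10000)/(8863/10000) − 1)/(1/2) = 956/8863 ≈ 10.7864%

step 1 [0.5y] swap r/2=21/604: DF=(1 − 21/604·(0))/(1+21/604) = 604/625 ≈ 0.966400
step 2 [1y] zero: DF = P = 4787/5000 ≈ 0.957400
step 3 [1.5y] bond c/2=3/80: DF=(843143/800000 − 3/80·(0.966400+0.957400))/(1+3/80) = 9463/10000 ≈ 0.946300
step 4 [2y] swap r/2=659/38042: DF=(1 − 659/38042·(0.966400+0.957400+0.946300))/(1+659/38042) = 9341/10000 ≈ 0.934100
step 5 [2.5y] bond c/2=11/400: DF=(812231/800000 − 11/400·(0.966400+0.957400+0.946300+0.934100))/(1+11/400) = 8863/10000 ≈ 0.886300
step 6 [3y] bond c/2=1/80: DF=(745611/800000 − 1/80·(0.966400+0.957400+0.946300+0.934100+0.886300))/(1+1/80) = 4313/5000 ≈ 0.862600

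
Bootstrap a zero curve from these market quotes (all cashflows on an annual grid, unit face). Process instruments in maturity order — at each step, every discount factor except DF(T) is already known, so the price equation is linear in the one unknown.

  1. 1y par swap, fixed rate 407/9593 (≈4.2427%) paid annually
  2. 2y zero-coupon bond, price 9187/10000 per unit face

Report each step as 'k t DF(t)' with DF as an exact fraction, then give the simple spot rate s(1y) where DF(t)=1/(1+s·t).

step 1 [1y] swap r/1=407/9593: DF=(1 − 407/9593·(0))/(1+407/9593) = 9593/10000 ≈ 0.959300
step 2 [2y] zero: DF = P = 9187/10000 ≈ 0.918700

1 1 9593/10000
2 2 9187/10000
s(1y) = (1/(9593/10000) − 1)/(1) = 407/9593 ≈ 4.2427%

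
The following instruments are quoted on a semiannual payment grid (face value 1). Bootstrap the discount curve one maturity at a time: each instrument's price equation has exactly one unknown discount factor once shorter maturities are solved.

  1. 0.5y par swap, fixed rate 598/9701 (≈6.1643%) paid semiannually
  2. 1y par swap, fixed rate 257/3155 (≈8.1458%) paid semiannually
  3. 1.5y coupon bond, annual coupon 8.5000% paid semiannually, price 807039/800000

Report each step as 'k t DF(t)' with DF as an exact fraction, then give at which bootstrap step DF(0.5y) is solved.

step 1 [0.5y] swap r/2=299/9701: DF=(1 − 299/9701·(0))/(1+299/9701) = 9701/10000 ≈ 0.970100
step 2 [1y] swap r/2=257/6310: DF=(1 − 257/6310·(0.970100))/(1+257/6310) = 9229/10000 ≈ 0.922900
step 3 [1.5y] bond c/2=17/400: DF=(807039/800000 − 17/400·(0.970100+0.922900))/(1+17/400) = 1781/2000 ≈ 0.890500

1 1/2 9701/10000
2 1 9229/10000
3 3/2 1781/2000
DF(0.5y) is solved at step 1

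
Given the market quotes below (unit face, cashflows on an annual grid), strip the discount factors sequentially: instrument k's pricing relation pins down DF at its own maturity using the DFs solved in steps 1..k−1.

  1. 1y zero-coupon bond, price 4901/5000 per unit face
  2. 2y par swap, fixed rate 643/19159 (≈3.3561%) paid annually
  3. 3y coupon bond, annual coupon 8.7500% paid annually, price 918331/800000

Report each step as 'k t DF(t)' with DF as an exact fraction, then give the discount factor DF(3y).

1 1 4901/5000
2 2 9357/10000
3 3 4507/5000
DF(3y) = 4507/5000 ≈ 0.901400

step 1 [1y] zero: DF = P = 4901/5000 ≈ 0.980200
step 2 [2y] swap r/1=643/19159: DF=(1 − 643/19159·(0.980200))/(1+643/19159) = 9357/10000 ≈ 0.935700
step 3 [3y] bond c/1=7/80: DF=(918331/800000 − 7/80·(0.980200+0.935700))/(1+7/80) = 4507/5000 ≈ 0.901400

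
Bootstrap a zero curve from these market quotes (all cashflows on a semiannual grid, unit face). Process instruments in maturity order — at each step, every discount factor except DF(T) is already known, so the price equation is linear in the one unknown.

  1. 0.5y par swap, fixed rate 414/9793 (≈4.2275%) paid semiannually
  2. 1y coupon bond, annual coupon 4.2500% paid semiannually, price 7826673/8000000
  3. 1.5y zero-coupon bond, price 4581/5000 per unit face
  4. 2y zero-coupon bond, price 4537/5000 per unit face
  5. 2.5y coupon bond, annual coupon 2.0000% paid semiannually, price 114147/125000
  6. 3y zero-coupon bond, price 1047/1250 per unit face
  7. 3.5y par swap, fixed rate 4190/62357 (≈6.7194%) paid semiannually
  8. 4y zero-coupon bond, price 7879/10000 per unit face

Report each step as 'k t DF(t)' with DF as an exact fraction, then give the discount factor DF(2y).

1 1/2 9793/10000
2 1 586/625
3 3/2 4581/5000
4 2 4537/5000
5 5/2 8671/10000
6 3 1047/1250
7 7/2 1581/2000
8 4 7879/10000
DF(2y) = 4537/5000 ≈ 0.907400

step 1 [0.5y] swap r/2=207/9793: DF=(1 − 207/9793·(0))/(1+207/9793) = 9793/10000 ≈ 0.979300
step 2 [1y] bond c/2=17/800: DF=(7826673/8000000 − 17/800·(0.979300))/(1+17/800) = 586/625 ≈ 0.937600
step 3 [1.5y] zero: DF = P = 4581/5000 ≈ 0.916200
step 4 [2y] zero: DF = P = 4537/5000 ≈ 0.907400
step 5 [2.5y] bond c/2=1/100: DF=(114147/125000 − 1/100·(0.979300+0.937600+0.916200+0.907400))/(1+1/100) = 8671/10000 ≈ 0.867100
step 6 [3y] zero: DF = P = 1047/1250 ≈ 0.837600
step 7 [3.5y] swap r/2=2095/62357: DF=(1 − 2095/62357·(0.979300+0.937600+0.916200+0.907400+0.867100+0.837600))/(1+2095/62357) = 1581/2000 ≈ 0.790500
step 8 [4y] zero: DF = P = 7879/10000 ≈ 0.787900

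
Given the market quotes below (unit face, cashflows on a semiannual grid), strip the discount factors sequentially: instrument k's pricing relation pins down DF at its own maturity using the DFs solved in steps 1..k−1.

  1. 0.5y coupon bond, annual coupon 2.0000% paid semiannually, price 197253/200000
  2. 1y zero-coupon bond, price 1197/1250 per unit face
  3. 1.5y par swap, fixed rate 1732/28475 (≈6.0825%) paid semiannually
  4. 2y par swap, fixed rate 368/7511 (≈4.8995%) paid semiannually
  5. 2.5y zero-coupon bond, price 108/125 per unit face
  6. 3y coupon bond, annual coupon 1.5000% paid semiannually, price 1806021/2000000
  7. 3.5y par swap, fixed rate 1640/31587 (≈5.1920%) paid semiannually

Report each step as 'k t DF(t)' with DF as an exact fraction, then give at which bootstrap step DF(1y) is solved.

1 1/2 1953/2000
2 1 1197/1250
3 3/2 4567/5000
4 2 227/250
5 5/2 108/125
6 3 8619/10000
7 7/2 209/250
DF(1y) is solved at step 2

step 1 [0.5y] bond c/2=1/100: DF=(197253/200000 − 1/100·(0))/(1+1/100) = 1953/2000 ≈ 0.976500
step 2 [1y] zero: DF = P = 1197/1250 ≈ 0.957600
step 3 [1.5y] swap r/2=866/28475: DF=(1 − 866/28475·(0.976500+0.957600))/(1+866/28475) = 4567/5000 ≈ 0.913400
step 4 [2y] swap r/2=184/7511: DF=(1 − 184/7511·(0.976500+0.957600+0.913400))/(1+184/7511) = 227/250 ≈ 0.908000
step 5 [2.5y] zero: DF = P = 108/125 ≈ 0.864000
step 6 [3y] bond c/2=3/400: DF=(1806021/2000000 − 3/400·(0.976500+0.957600+0.913400+0.908000+0.864000))/(1+3/400) = 8619/10000 ≈ 0.861900
step 7 [3.5y] swap r/2=820/31587: DF=(1 − 820/31587·(0.976500+0.957600+0.913400+0.908000+0.864000+0.861900))/(1+820/31587) = 209/250 ≈ 0.836000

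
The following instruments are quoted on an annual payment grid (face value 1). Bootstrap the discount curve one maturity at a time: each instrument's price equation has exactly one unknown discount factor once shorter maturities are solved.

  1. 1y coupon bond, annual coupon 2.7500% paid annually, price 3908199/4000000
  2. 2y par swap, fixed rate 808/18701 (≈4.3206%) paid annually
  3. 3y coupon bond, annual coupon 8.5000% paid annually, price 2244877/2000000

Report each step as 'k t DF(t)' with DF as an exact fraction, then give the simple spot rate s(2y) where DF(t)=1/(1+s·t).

step 1 [1y] bond c/1=11/400: DF=(3908199/4000000 − 11/400·(0))/(1+11/400) = 9509/10000 ≈ 0.950900
step 2 [2y] swap r/1=808/18701: DF=(1 − 808/18701·(0.950900))/(1+808/18701) = 1149/1250 ≈ 0.919200
step 3 [3y] bond c/1=17/200: DF=(2244877/2000000 − 17/200·(0.950900+0.919200))/(1+17/200) = 111/125 ≈ 0.888000

1 1 9509/10000
2 2 1149/1250
3 3 111/125
s(2y) = (1/(1149/1250) − 1)/(2) = 101/2298 ≈ 4.3951%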